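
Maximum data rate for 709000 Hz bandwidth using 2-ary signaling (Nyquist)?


Rate = 2 * B * log2(M) = 2 * 709000 * 1.0 = 1418000.0

1418000.0 bps


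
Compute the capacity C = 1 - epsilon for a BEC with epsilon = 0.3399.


C = 1 - epsilon = 1 - 0.3399 = 0.6601

0.6601 bits


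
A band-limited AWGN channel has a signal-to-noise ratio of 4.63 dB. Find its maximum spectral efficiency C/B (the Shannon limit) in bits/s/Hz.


SNR_linear = 10^(4.63/10) = 2.904; C/B = log2(1 + SNR_linear) = log2(1 + 2.904) = 1.965

1.965 bits/s/Hz


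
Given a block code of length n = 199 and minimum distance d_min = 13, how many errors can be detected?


Detection capability = d_min - 1 = 13 - 1 = 12

12 errors


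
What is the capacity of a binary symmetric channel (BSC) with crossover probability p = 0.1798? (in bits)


H(p) = -p*log2(p) - (1-p)*log2(1-p) = -0.1798*log2(0.1798) - 0.8202*log2(0.8202) = 0.445101 + 0.234538 = 0.6796. C = 1 - H(p) = 1 - 0.6796 = 0.3204

0.3204 bits


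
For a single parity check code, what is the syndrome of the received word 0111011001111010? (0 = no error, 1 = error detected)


Syndrome = XOR of all bits = 0 XOR 1 XOR 1 XOR 1 XOR 0 XOR 1 XOR 1 XOR 0 XOR 0 XOR 1 XOR 1 XOR 1 XOR 1 XOR 0 XOR 1 XOR 0 = 0

0


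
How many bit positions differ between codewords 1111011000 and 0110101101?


Count differing positions: ^ . . ^ ^ ^ . ^ . ^ = 6 differences

6


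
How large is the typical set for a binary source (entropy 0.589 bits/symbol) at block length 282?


log2|A_typical| = nH = 282 * 0.589 = 166.098, so |A_typical| ~ 2^166.098 = 1.001e+50

1.001e+50


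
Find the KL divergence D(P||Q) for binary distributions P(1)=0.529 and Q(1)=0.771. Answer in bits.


KL = p*log2(p/q) + (1-p)*log2((1-p)/(1-q)) = 0.529*log2(0.529/0.771) + 0.471*log2(0.471/0.229) = 0.2025

0.2025 bits


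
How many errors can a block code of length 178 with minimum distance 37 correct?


Correction capability = floor((d-1)/2) = floor((37-1)/2) = 18

18 errors


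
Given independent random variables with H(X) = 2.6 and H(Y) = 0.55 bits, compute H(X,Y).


For independent variables, H(X,Y) = H(X) + H(Y) = 2.6 + 0.55 = 3.15

3.15 bits


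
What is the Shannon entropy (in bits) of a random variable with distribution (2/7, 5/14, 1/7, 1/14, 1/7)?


H = -sum(p_i * log2(p_i)). Terms: -(2/7)*log2(2/7) = 0.516387; -(5/14)*log2(5/14) = 0.530510; -(1/7)*log2(1/7) = 0.401051; -(1/14)*log2(1/14) = 0.271954; -(1/7)*log2(1/7) = 0.401051. H = 0.516387 + 0.530510 + 0.401051 + 0.271954 + 0.401051 = 2.121

2.121 bits


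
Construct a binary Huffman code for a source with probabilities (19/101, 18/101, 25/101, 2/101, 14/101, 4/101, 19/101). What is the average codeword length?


Huffman construction (repeatedly merge the two least-probable nodes; each merge adds 1 bit to every symbol beneath it): 2/101 + 4/101 = 6/101; 6/101 + 14/101 = 20/101; 18/101 + 19/101 = 37/101; 19/101 + 20/101 = 39/101; 25/101 + 37/101 = 62/101; 39/101 + 62/101 = 1. Resulting codeword lengths (in the order the probabilities were given): (3, 3, 2, 4, 3, 4, 2). L_avg = sum(p_i * l_i) = 19/101*3 + 18/101*3 + 25/101*2 + 2/101*4 + 14/101*3 + 4/101*4 + 19/101*2 = 265/101 = 2.6238

2.6238 bits


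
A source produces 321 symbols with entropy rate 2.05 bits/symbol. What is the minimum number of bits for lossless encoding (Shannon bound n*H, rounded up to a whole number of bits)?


Minimum bits >= n * H = 321 * 2.05 = 658.05, rounded up to a whole number of bits = 659

659 bits


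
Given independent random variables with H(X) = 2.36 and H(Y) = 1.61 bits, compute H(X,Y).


For independent variables, H(X,Y) = H(X) + H(Y) = 2.36 + 1.61 = 3.97

3.97 bits


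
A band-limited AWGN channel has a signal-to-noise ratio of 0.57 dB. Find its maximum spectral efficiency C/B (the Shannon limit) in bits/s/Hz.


SNR_linear = 10^(0.57/10) = 1.1402; C/B = log2(1 + SNR_linear) = log2(1 + 1.1402) = 1.0978

1.0978 bits/s/Hz


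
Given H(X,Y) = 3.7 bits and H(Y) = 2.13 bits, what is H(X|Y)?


H(X|Y) = H(X,Y) - H(Y) = 3.7 - 2.13 = 1.57

1.57 bits


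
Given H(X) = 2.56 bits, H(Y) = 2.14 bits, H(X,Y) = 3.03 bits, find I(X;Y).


I(X;Y) = H(X) + H(Y) - H(X,Y) = 2.56 + 2.14 - 3.03 = 1.67

1.67 bits


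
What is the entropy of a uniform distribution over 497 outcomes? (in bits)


H = log2(n) = log2(497) = 8.9571

8.9571 bits


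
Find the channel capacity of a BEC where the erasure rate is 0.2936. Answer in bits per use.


C = 1 - epsilon = 1 - 0.2936 = 0.7064

0.7064 bits


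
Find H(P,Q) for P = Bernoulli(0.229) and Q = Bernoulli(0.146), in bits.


H(P,Q) = -p*log2(q) - (1-p)*log2(1-q). -0.229*log2(0.146) = 0.635695; -0.771*log2(0.854) = 0.175551. H(P,Q) = 0.635695 + 0.175551 = 0.8112

0.8112 bits


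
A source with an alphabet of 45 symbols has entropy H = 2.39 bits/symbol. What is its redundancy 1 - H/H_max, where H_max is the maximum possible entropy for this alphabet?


H_max = log2(K) = log2(45) = 5.4919 bits/symbol. Redundancy = 1 - H/H_max = 1 - 2.39/5.4919 = 1 - 0.4352 = 0.5648

0.5648


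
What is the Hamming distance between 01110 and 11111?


Count differing positions: ^ . . . ^ = 2 differences

2


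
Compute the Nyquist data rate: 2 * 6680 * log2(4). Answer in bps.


Rate = 2 * B * log2(M) = 2 * 6680 * 2.0 = 26720.0

26720.0 bps


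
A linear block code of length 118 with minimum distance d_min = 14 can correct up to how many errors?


Correction capability = floor((d-1)/2) = floor((14-1)/2) = 6

6 errors


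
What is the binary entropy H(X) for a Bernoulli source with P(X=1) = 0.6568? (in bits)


H = -p*log2(p) - (1-p)*log2(1-p). -0.6568*log2(0.6568) = 0.398332; -0.3432*log2(0.3432) = 0.529516. H = 0.398332 + 0.529516 = 0.9278

0.9278 bits


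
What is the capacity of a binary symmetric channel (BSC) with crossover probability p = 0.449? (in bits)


H(p) = -p*log2(p) - (1-p)*log2(1-p) = -0.449*log2(0.449) - 0.551*log2(0.551) = 0.518690 + 0.473792 = 0.9925. C = 1 - H(p) = 1 - 0.9925 = 0.0075

0.0075 bits


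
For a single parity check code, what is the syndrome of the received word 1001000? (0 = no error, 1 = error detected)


Syndrome = XOR of all bits = 1 XOR 0 XOR 0 XOR 1 XOR 0 XOR 0 XOR 0 = 0

0


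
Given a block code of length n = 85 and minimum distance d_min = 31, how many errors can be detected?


Detection capability = d_min - 1 = 31 - 1 = 30

30 errors


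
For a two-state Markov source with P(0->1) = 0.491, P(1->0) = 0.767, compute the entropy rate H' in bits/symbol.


Stationary distribution: pi_0 = p10/(p01+p10) = 0.6097, pi_1 = 0.3903. Entropy rate H' = pi_0*H(p01) + pi_1*H(p10) = 0.6097*0.9998 + 0.3903*0.7832 = 0.9152

0.9152 bits/symbol


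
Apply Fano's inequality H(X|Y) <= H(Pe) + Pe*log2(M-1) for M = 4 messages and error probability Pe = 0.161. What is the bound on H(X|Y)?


H(Pe) = -Pe*log2(Pe) - (1-Pe)*log2(1-Pe) = -0.161*log2(0.161) - 0.839*log2(0.839) = 0.424214 + 0.212483 = 0.6367. Pe*log2(M-1) = 0.161*log2(3) = 0.255179. Bound = H(Pe) + Pe*log2(M-1) = 0.424214 + 0.212483 + 0.255179 = 0.8919

0.8919 bits


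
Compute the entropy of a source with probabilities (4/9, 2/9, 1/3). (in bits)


H = -sum(p_i * log2(p_i)). Terms: -(4/9)*log2(4/9) = 0.519967; -(2/9)*log2(2/9) = 0.482206; -(1/3)*log2(1/3) = 0.528321. H = 0.519967 + 0.482206 + 0.528321 = 1.5305

1.5305 bits


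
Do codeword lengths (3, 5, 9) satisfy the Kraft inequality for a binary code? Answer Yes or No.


Kraft sum = sum(2^(-l_i)) = 0.1582, need <= 1. Result: satisfied (a binary prefix-free code with these lengths exists)

Yes


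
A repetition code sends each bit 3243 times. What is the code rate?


Rate = k/n = 1/3243

1/3243


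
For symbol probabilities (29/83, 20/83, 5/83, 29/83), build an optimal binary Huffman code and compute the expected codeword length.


Huffman construction (repeatedly merge the two least-probable nodes; each merge adds 1 bit to every symbol beneath it): 5/83 + 20/83 = 25/83; 25/83 + 29/83 = 54/83; 29/83 + 54/83 = 1. Resulting codeword lengths (in the order the probabilities were given): (2, 3, 3, 1). L_avg = sum(p_i * l_i) = 29/83*2 + 20/83*3 + 5/83*3 + 29/83*1 = 162/83 = 1.9518

1.9518 bits


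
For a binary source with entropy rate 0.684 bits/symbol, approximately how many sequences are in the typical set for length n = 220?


log2|A_typical| = nH = 220 * 0.684 = 150.48, so |A_typical| ~ 2^150.48 = 1.991e+45

1.991e+45


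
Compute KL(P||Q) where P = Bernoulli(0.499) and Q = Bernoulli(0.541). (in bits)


KL = p*log2(p/q) + (1-p)*log2((1-p)/(1-q)) = 0.499*log2(0.499/0.541) + 0.501*log2(0.501/0.459) = 0.0051

0.0051 bits


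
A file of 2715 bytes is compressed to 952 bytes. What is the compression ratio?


Ratio = original / compressed = 2715 / 952 = 2.8519

2.8519


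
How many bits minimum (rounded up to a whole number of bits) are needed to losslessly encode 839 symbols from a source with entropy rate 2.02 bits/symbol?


Minimum bits >= n * H = 839 * 2.02 = 1694.78, rounded up to a whole number of bits = 1695

1695 bits


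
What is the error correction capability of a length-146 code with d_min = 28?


Correction capability = floor((d-1)/2) = floor((28-1)/2) = 13

13 errors


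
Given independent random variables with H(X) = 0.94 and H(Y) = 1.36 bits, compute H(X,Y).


For independent variables, H(X,Y) = H(X) + H(Y) = 0.94 + 1.36 = 2.3

2.3 bits


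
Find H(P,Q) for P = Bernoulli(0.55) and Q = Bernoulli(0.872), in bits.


H(P,Q) = -p*log2(q) - (1-p)*log2(1-q). -0.55*log2(0.872) = 0.108680; -0.45*log2(0.128) = 1.334603. H(P,Q) = 0.108680 + 1.334603 = 1.4433

1.4433 bits


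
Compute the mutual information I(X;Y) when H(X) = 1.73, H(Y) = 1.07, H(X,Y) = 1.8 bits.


I(X;Y) = H(X) + H(Y) - H(X,Y) = 1.73 + 1.07 - 1.8 = 1.0

1.0 bits


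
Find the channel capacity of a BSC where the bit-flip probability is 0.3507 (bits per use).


H(p) = -p*log2(p) - (1-p)*log2(1-p) = -0.3507*log2(0.3507) - 0.6493*log2(0.6493) = 0.530150 + 0.404542 = 0.9347. C = 1 - H(p) = 1 - 0.9347 = 0.0653

0.0653 bits


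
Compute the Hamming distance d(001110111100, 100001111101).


Count differing positions: ^ . ^ ^ ^ ^ . . . . . ^ = 6 differences

6


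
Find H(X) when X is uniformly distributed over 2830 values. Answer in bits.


H = log2(n) = log2(2830) = 11.4666

11.4666 bits


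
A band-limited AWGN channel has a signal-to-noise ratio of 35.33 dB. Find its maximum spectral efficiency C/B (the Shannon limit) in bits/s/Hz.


SNR_linear = 10^(35.33/10) = 3411.9291; C/B = log2(1 + SNR_linear) = log2(1 + 3411.9291) = 11.7368

11.7368 bits/s/Hz


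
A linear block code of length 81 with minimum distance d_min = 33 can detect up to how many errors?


Detection capability = d_min - 1 = 33 - 1 = 32

32 errors


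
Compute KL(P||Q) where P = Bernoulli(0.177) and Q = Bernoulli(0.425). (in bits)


KL = p*log2(p/q) + (1-p)*log2((1-p)/(1-q)) = 0.177*log2(0.177/0.425) + 0.823*log2(0.823/0.575) = 0.2021

0.2021 bits


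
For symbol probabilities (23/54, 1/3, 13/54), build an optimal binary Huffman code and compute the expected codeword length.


Huffman construction (repeatedly merge the two least-probable nodes; each merge adds 1 bit to every symbol beneath it): 13/54 + 1/3 = 31/54; 23/54 + 31/54 = 1. Resulting codeword lengths (in the order the probabilities were given): (1, 2, 2). L_avg = sum(p_i * l_i) = 23/54*1 + 1/3*2 + 13/54*2 = 85/54 = 1.5741

1.5741 bits


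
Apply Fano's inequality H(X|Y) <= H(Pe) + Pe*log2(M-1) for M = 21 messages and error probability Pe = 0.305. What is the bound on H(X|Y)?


H(Pe) = -Pe*log2(Pe) - (1-Pe)*log2(1-Pe) = -0.305*log2(0.305) - 0.695*log2(0.695) = 0.522501 + 0.364816 = 0.8873. Pe*log2(M-1) = 0.305*log2(20) = 1.318188. Bound = H(Pe) + Pe*log2(M-1) = 0.522501 + 0.364816 + 1.318188 = 2.2055

2.2055 bits


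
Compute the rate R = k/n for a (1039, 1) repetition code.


Rate = k/n = 1/1039

1/1039


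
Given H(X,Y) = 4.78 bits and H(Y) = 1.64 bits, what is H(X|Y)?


H(X|Y) = H(X,Y) - H(Y) = 4.78 - 1.64 = 3.14

3.14 bits


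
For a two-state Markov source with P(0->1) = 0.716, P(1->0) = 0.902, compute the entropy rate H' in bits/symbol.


Stationary distribution: pi_0 = p10/(p01+p10) = 0.5575, pi_1 = 0.4425. Entropy rate H' = pi_0*H(p01) + pi_1*H(p10) = 0.5575*0.8608 + 0.4425*0.4626 = 0.6846

0.6846 bits/symbol


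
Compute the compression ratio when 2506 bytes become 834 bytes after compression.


Ratio = original / compressed = 2506 / 834 = 3.0048

3.0048


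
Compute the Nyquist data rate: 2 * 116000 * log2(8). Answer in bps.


Rate = 2 * B * log2(M) = 2 * 116000 * 3.0 = 696000.0

696000.0 bps


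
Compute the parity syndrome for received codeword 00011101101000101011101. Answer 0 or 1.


Syndrome = XOR of all bits = 0 XOR 0 XOR 0 XOR 1 XOR 1 XOR 1 XOR 0 XOR 1 XOR 1 XOR 0 XOR 1 XOR 0 XOR 0 XOR 0 XOR 1 XOR 0 XOR 1 XOR 0 XOR 1 XOR 1 XOR 1 XOR 0 XOR 1 = 0

0


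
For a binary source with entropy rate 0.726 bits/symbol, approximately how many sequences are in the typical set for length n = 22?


log2|A_typical| = nH = 22 * 0.726 = 15.972, so |A_typical| ~ 2^15.972 = 6.428e+04

6.428e+04


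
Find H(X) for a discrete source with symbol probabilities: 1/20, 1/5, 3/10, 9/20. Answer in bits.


H = -sum(p_i * log2(p_i)). Terms: -(1/20)*log2(1/20) = 0.216096; -(1/5)*log2(1/5) = 0.464386; -(3/10)*log2(3/10) = 0.521090; -(9/20)*log2(9/20) = 0.518401. H = 0.216096 + 0.464386 + 0.521090 + 0.518401 = 1.72

1.72 bits


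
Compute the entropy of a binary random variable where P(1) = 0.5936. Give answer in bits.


H = -p*log2(p) - (1-p)*log2(1-p). -0.5936*log2(0.5936) = 0.446647; -0.4064*log2(0.4064) = 0.527925. H = 0.446647 + 0.527925 = 0.9746

0.9746 bits


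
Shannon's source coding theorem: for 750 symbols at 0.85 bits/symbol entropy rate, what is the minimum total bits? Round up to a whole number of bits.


Minimum bits >= n * H = 750 * 0.85 = 637.5, rounded up to a whole number of bits = 638

638 bits


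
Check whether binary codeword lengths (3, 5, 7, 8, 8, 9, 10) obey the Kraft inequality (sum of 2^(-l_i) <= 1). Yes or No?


Kraft sum = sum(2^(-l_i)) = 0.1748, need <= 1. Result: satisfied (a binary prefix-free code with these lengths exists)

Yes


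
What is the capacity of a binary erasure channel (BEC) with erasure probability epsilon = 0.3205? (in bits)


C = 1 - epsilon = 1 - 0.3205 = 0.6795

0.6795 bits


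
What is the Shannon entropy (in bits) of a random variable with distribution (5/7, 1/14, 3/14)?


H = -sum(p_i * log2(p_i)). Terms: -(5/7)*log2(5/7) = 0.346733; -(1/14)*log2(1/14) = 0.271954; -(3/14)*log2(3/14) = 0.476227. H = 0.346733 + 0.271954 + 0.476227 = 1.0949

1.0949 bits


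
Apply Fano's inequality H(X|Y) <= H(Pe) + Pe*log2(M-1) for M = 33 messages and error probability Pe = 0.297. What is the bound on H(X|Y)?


H(Pe) = -Pe*log2(Pe) - (1-Pe)*log2(1-Pe) = -0.297*log2(0.297) - 0.703*log2(0.703) = 0.520185 + 0.357408 = 0.8776. Pe*log2(M-1) = 0.297*log2(32) = 1.485000. Bound = H(Pe) + Pe*log2(M-1) = 0.520185 + 0.357408 + 1.485000 = 2.3626

2.3626 bits


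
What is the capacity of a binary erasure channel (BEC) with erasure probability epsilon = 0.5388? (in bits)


C = 1 - epsilon = 1 - 0.5388 = 0.4612

0.4612 bits


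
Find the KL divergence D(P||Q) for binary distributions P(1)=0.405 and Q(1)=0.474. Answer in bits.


KL = p*log2(p/q) + (1-p)*log2((1-p)/(1-q)) = 0.405*log2(0.405/0.474) + 0.595*log2(0.595/0.526) = 0.0139

0.0139 bits


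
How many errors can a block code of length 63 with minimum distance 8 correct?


Correction capability = floor((d-1)/2) = floor((8-1)/2) = 3

3 errors


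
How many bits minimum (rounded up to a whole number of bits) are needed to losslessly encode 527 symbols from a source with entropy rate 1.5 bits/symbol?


Minimum bits >= n * H = 527 * 1.5 = 790.5, rounded up to a whole number of bits = 791

791 bits


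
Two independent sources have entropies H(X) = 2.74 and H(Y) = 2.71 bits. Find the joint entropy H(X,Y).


For independent variables, H(X,Y) = H(X) + H(Y) = 2.74 + 2.71 = 5.45

5.45 bits


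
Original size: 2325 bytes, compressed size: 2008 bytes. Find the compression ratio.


Ratio = original / compressed = 2325 / 2008 = 1.1579

1.1579


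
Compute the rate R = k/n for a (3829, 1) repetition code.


Rate = k/n = 1/3829

1/3829


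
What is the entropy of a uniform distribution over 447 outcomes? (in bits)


H = log2(n) = log2(447) = 8.8041

8.8041 bits


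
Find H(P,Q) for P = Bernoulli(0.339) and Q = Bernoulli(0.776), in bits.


H(P,Q) = -p*log2(q) - (1-p)*log2(1-q). -0.339*log2(0.776) = 0.124030; -0.661*log2(0.224) = 1.426722. H(P,Q) = 0.124030 + 1.426722 = 1.5508

1.5508 bits


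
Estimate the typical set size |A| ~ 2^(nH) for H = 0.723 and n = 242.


log2|A_typical| = nH = 242 * 0.723 = 174.966, so |A_typical| ~ 2^174.966 = 4.678e+52

4.678e+52


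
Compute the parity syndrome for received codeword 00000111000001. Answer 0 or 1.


Syndrome = XOR of all bits = 0 XOR 0 XOR 0 XOR 0 XOR 0 XOR 1 XOR 1 XOR 1 XOR 0 XOR 0 XOR 0 XOR 0 XOR 0 XOR 1 = 0

0


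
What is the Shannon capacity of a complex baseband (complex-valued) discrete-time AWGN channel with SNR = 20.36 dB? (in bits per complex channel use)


SNR_linear = 10^(20.36/10) = 108.6426; C = log2(1 + SNR_linear) = log2(1 + 108.6426) = 6.7767

6.7767 bits/channel use


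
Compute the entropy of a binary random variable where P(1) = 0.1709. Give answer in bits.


H = -p*log2(p) - (1-p)*log2(1-p). -0.1709*log2(0.1709) = 0.435586; -0.8291*log2(0.8291) = 0.224174. H = 0.435586 + 0.224174 = 0.6598

0.6598 bits


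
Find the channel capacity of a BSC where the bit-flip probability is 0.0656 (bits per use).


H(p) = -p*log2(p) - (1-p)*log2(1-p) = -0.0656*log2(0.0656) - 0.9344*log2(0.9344) = 0.257819 + 0.091466 = 0.3493. C = 1 - H(p) = 1 - 0.3493 = 0.6507

0.6507 bits


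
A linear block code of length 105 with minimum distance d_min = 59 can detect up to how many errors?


Detection capability = d_min - 1 = 59 - 1 = 58

58 errors


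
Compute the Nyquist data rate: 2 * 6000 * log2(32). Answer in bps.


Rate = 2 * B * log2(M) = 2 * 6000 * 5.0 = 60000.0

60000.0 bps


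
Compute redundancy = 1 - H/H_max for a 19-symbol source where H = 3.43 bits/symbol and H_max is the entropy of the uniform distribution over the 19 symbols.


H_max = log2(K) = log2(19) = 4.2479 bits/symbol. Redundancy = 1 - H/H_max = 1 - 3.43/4.2479 = 1 - 0.8075 = 0.1925

0.1925


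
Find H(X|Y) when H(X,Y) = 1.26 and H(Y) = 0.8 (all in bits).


H(X|Y) = H(X,Y) - H(Y) = 1.26 - 0.8 = 0.46

0.46 bits


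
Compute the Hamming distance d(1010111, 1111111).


Count differing positions: . ^ . ^ . . . = 2 differences

2


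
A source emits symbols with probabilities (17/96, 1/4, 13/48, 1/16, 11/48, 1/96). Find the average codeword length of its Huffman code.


Huffman construction (repeatedly merge the two least-probable nodes; each merge adds 1 bit to every symbol beneath it): 1/96 + 1/16 = 7/96; 7/96 + 17/96 = 1/4; 11/48 + 1/4 = 23/48; 1/4 + 13/48 = 25/48; 23/48 + 25/48 = 1. Resulting codeword lengths (in the order the probabilities were given): (3, 2, 2, 4, 2, 4). L_avg = sum(p_i * l_i) = 17/96*3 + 1/4*2 + 13/48*2 + 1/16*4 + 11/48*2 + 1/96*4 = 223/96 = 2.3229

2.3229 bits


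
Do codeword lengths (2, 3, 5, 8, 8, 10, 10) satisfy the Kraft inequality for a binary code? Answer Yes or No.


Kraft sum = sum(2^(-l_i)) = 0.416, need <= 1. Result: satisfied (a binary prefix-free code with these lengths exists)

Yes


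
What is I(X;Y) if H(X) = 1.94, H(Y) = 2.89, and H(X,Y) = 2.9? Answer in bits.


I(X;Y) = H(X) + H(Y) - H(X,Y) = 1.94 + 2.89 - 2.9 = 1.93

1.93 bits


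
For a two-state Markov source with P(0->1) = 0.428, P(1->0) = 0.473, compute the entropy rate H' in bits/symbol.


Stationary distribution: pi_0 = p10/(p01+p10) = 0.525, pi_1 = 0.475. Entropy rate H' = pi_0*H(p01) + pi_1*H(p10) = 0.525*0.985 + 0.475*0.9979 = 0.9911

0.9911 bits/symbol


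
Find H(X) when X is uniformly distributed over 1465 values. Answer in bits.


H = log2(n) = log2(1465) = 10.5167

10.5167 bits


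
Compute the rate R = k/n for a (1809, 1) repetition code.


Rate = k/n = 1/1809

1/1809


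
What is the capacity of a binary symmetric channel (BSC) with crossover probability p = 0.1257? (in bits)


H(p) = -p*log2(p) - (1-p)*log2(1-p) = -0.1257*log2(0.1257) - 0.8743*log2(0.8743) = 0.376087 + 0.169439 = 0.5455. C = 1 - H(p) = 1 - 0.5455 = 0.4545

0.4545 bits


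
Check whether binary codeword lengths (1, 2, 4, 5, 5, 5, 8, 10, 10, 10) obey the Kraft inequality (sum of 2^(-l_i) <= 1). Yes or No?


Kraft sum = sum(2^(-l_i)) = 0.9131, need <= 1. Result: satisfied (a binary prefix-free code with these lengths exists)

Yes


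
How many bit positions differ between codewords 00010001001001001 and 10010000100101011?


Count differing positions: ^ . . . . . . ^ ^ . ^ ^ . . . ^ . = 6 differences

6


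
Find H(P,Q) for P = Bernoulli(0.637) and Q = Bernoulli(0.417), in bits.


H(P,Q) = -p*log2(q) - (1-p)*log2(1-q). -0.637*log2(0.417) = 0.803818; -0.363*log2(0.583) = 0.282571. H(P,Q) = 0.803818 + 0.282571 = 1.0864

1.0864 bits


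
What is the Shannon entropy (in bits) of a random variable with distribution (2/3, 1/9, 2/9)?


H = -sum(p_i * log2(p_i)). Terms: -(2/3)*log2(2/3) = 0.389975; -(1/9)*log2(1/9) = 0.352214; -(2/9)*log2(2/9) = 0.482206. H = 0.389975 + 0.352214 + 0.482206 = 1.2244

1.2244 bits


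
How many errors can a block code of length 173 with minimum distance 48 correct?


Correction capability = floor((d-1)/2) = floor((48-1)/2) = 23

23 errors


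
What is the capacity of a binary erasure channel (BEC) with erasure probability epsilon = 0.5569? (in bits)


C = 1 - epsilon = 1 - 0.5569 = 0.4431

0.4431 bits


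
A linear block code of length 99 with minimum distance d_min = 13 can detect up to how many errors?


Detection capability = d_min - 1 = 13 - 1 = 12

12 errors


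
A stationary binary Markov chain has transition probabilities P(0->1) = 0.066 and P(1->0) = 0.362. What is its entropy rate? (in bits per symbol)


Stationary distribution: pi_0 = p10/(p01+p10) = 0.8458, pi_1 = 0.1542. Entropy rate H' = pi_0*H(p01) + pi_1*H(p10) = 0.8458*0.3508 + 0.1542*0.9443 = 0.4423

0.4423 bits/symbol


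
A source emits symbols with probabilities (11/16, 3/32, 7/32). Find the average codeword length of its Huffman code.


Huffman construction (repeatedly merge the two least-probable nodes; each merge adds 1 bit to every symbol beneath it): 3/32 + 7/32 = 5/16; 5/16 + 11/16 = 1. Resulting codeword lengths (in the order the probabilities were given): (1, 2, 2). L_avg = sum(p_i * l_i) = 11/16*1 + 3/32*2 + 7/32*2 = 21/16 = 1.3125

1.3125 bits


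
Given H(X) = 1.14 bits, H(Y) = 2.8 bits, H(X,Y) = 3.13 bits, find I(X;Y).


I(X;Y) = H(X) + H(Y) - H(X,Y) = 1.14 + 2.8 - 3.13 = 0.81

0.81 bits


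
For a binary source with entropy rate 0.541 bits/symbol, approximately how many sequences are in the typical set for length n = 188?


log2|A_typical| = nH = 188 * 0.541 = 101.708, so |A_typical| ~ 2^101.708 = 4.142e+30

4.142e+30


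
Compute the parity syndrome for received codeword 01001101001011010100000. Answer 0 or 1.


Syndrome = XOR of all bits = 0 XOR 1 XOR 0 XOR 0 XOR 1 XOR 1 XOR 0 XOR 1 XOR 0 XOR 0 XOR 1 XOR 0 XOR 1 XOR 1 XOR 0 XOR 1 XOR 0 XOR 1 XOR 0 XOR 0 XOR 0 XOR 0 XOR 0 = 1

1


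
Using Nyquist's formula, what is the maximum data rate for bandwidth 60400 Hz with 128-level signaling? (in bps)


Rate = 2 * B * log2(M) = 2 * 60400 * 7.0 = 845600.0

845600.0 bps


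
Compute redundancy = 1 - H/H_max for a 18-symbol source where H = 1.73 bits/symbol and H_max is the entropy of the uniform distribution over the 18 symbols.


H_max = log2(K) = log2(18) = 4.1699 bits/symbol. Redundancy = 1 - H/H_max = 1 - 1.73/4.1699 = 1 - 0.4149 = 0.5851

0.5851


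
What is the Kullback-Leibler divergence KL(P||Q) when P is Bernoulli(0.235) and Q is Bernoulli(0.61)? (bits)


KL = p*log2(p/q) + (1-p)*log2((1-p)/(1-q)) = 0.235*log2(0.235/0.61) + 0.765*log2(0.765/0.39) = 0.4202

0.4202 bits


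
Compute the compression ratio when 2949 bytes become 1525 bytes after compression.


Ratio = original / compressed = 2949 / 1525 = 1.9338

1.9338


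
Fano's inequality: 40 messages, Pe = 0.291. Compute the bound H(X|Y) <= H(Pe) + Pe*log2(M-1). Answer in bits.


H(Pe) = -Pe*log2(Pe) - (1-Pe)*log2(1-Pe) = -0.291*log2(0.291) - 0.709*log2(0.709) = 0.518245 + 0.351765 = 0.87. Pe*log2(M-1) = 0.291*log2(39) = 1.538052. Bound = H(Pe) + Pe*log2(M-1) = 0.518245 + 0.351765 + 1.538052 = 2.4081

2.4081 bits


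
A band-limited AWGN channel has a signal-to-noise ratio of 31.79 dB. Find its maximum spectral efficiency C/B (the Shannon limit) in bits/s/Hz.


SNR_linear = 10^(31.79/10) = 1510.0802; C/B = log2(1 + SNR_linear) = log2(1 + 1510.0802) = 10.5614

10.5614 bits/s/Hz


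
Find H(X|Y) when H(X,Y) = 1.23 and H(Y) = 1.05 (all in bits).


H(X|Y) = H(X,Y) - H(Y) = 1.23 - 1.05 = 0.18

0.18 bits


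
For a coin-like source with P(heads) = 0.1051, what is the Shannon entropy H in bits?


H = -p*log2(p) - (1-p)*log2(1-p). -0.1051*log2(0.1051) = 0.341592; -0.8949*log2(0.8949) = 0.143364. H = 0.341592 + 0.143364 = 0.485

0.485 bits


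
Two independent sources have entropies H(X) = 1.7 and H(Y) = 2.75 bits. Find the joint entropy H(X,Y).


For independent variables, H(X,Y) = H(X) + H(Y) = 1.7 + 2.75 = 4.45

4.45 bits


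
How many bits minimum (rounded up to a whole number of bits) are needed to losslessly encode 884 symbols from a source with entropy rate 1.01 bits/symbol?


Minimum bits >= n * H = 884 * 1.01 = 892.84, rounded up to a whole number of bits = 893

893 bits


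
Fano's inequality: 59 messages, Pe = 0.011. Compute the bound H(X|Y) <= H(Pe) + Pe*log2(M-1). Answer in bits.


H(Pe) = -Pe*log2(Pe) - (1-Pe)*log2(1-Pe) = -0.011*log2(0.011) - 0.989*log2(0.989) = 0.071570 + 0.015782 = 0.0874. Pe*log2(M-1) = 0.011*log2(58) = 0.064438. Bound = H(Pe) + Pe*log2(M-1) = 0.071570 + 0.015782 + 0.064438 = 0.1518

0.1518 bits


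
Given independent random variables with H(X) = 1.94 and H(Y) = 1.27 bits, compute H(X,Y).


For independent variables, H(X,Y) = H(X) + H(Y) = 1.94 + 1.27 = 3.21

3.21 bits


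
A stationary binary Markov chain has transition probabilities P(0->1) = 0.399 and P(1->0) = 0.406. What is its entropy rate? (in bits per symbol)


Stationary distribution: pi_0 = p10/(p01+p10) = 0.5043, pi_1 = 0.4957. Entropy rate H' = pi_0*H(p01) + pi_1*H(p10) = 0.5043*0.9704 + 0.4957*0.9744 = 0.9723

0.9723 bits/symbol


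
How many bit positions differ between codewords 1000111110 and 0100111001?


Count differing positions: ^ ^ . . . . . ^ ^ ^ = 5 differences

5


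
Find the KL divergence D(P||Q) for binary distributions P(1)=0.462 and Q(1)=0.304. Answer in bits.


KL = p*log2(p/q) + (1-p)*log2((1-p)/(1-q)) = 0.462*log2(0.462/0.304) + 0.538*log2(0.538/0.696) = 0.0791

0.0791 bits


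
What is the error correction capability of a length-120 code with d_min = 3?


Correction capability = floor((d-1)/2) = floor((3-1)/2) = 1

1 errors


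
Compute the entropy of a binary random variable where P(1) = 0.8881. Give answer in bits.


H = -p*log2(p) - (1-p)*log2(1-p). -0.8881*log2(0.8881) = 0.152048; -0.1119*log2(0.1119) = 0.353572. H = 0.152048 + 0.353572 = 0.5056

0.5056 bits


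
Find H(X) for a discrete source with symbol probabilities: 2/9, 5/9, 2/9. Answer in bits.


H = -sum(p_i * log2(p_i)). Terms: -(2/9)*log2(2/9) = 0.482206; -(5/9)*log2(5/9) = 0.471109; -(2/9)*log2(2/9) = 0.482206. H = 0.482206 + 0.471109 + 0.482206 = 1.4355

1.4355 bits


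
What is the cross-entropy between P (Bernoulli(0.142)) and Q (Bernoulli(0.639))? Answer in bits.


H(P,Q) = -p*log2(q) - (1-p)*log2(1-q). -0.142*log2(0.639) = 0.091748; -0.858*log2(0.361) = 1.261199. H(P,Q) = 0.091748 + 1.261199 = 1.3529

1.3529 bits


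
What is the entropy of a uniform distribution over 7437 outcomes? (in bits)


H = log2(n) = log2(7437) = 12.8605

12.8605 bits


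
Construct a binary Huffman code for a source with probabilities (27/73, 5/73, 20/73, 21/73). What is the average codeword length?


Huffman construction (repeatedly merge the two least-probable nodes; each merge adds 1 bit to every symbol beneath it): 5/73 + 20/73 = 25/73; 21/73 + 25/73 = 46/73; 27/73 + 46/73 = 1. Resulting codeword lengths (in the order the probabilities were given): (1, 3, 3, 2). L_avg = sum(p_i * l_i) = 27/73*1 + 5/73*3 + 20/73*3 + 21/73*2 = 144/73 = 1.9726

1.9726 bits


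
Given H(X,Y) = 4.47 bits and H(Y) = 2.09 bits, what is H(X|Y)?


H(X|Y) = H(X,Y) - H(Y) = 4.47 - 2.09 = 2.38

2.38 bits


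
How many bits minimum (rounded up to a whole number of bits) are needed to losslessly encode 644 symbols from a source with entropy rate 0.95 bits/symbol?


Minimum bits >= n * H = 644 * 0.95 = 611.8, rounded up to a whole number of bits = 612

612 bits


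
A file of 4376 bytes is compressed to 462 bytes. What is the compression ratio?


Ratio = original / compressed = 4376 / 462 = 9.4719

9.4719


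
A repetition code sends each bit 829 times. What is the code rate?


Rate = k/n = 1/829

1/829


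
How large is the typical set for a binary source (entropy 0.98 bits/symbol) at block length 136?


log2|A_typical| = nH = 136 * 0.98 = 133.28, so |A_typical| ~ 2^133.28 = 1.322e+40

1.322e+40


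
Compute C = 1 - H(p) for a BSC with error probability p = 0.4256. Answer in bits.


H(p) = -p*log2(p) - (1-p)*log2(1-p) = -0.4256*log2(0.4256) - 0.5744*log2(0.5744) = 0.524522 + 0.459447 = 0.984. C = 1 - H(p) = 1 - 0.984 = 0.016

0.016 bits


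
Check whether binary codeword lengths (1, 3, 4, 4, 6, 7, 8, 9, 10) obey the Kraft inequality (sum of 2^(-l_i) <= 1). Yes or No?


Kraft sum = sum(2^(-l_i)) = 0.7803, need <= 1. Result: satisfied (a binary prefix-free code with these lengths exists)

Yes


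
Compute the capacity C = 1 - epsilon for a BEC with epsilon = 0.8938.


C = 1 - epsilon = 1 - 0.8938 = 0.1062

0.1062 bits


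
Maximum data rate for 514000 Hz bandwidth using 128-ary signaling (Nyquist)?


Rate = 2 * B * log2(M) = 2 * 514000 * 7.0 = 7196000.0

7196000.0 bps


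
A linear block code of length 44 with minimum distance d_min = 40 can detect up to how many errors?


Detection capability = d_min - 1 = 40 - 1 = 39

39 errors


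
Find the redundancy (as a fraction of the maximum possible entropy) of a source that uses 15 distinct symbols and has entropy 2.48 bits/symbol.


H_max = log2(K) = log2(15) = 3.9069 bits/symbol. Redundancy = 1 - H/H_max = 1 - 2.48/3.9069 = 1 - 0.6348 = 0.3652

0.3652


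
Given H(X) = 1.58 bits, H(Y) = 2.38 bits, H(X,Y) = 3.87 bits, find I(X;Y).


I(X;Y) = H(X) + H(Y) - H(X,Y) = 1.58 + 2.38 - 3.87 = 0.09

0.09 bits


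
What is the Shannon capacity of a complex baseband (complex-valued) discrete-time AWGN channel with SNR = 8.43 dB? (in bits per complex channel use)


SNR_linear = 10^(8.43/10) = 6.9663; C = log2(1 + SNR_linear) = log2(1 + 6.9663) = 2.9939

2.9939 bits/channel use


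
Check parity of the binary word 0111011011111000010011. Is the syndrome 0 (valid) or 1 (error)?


Syndrome = XOR of all bits = 0 XOR 1 XOR 1 XOR 1 XOR 0 XOR 1 XOR 1 XOR 0 XOR 1 XOR 1 XOR 1 XOR 1 XOR 1 XOR 0 XOR 0 XOR 0 XOR 0 XOR 1 XOR 0 XOR 0 XOR 1 XOR 1 = 1

1


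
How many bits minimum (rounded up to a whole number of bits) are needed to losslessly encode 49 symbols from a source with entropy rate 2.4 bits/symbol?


Minimum bits >= n * H = 49 * 2.4 = 117.6, rounded up to a whole number of bits = 118

118 bits


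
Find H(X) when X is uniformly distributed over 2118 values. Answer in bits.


H = log2(n) = log2(2118) = 11.0485

11.0485 bits


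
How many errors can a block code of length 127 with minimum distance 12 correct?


Correction capability = floor((d-1)/2) = floor((12-1)/2) = 5

5 errors


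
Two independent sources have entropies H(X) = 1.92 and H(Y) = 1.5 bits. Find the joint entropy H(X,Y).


For independent variables, H(X,Y) = H(X) + H(Y) = 1.92 + 1.5 = 3.42

3.42 bits


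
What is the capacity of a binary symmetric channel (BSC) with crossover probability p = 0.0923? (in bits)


H(p) = -p*log2(p) - (1-p)*log2(1-p) = -0.0923*log2(0.0923) - 0.9077*log2(0.9077) = 0.317284 + 0.126817 = 0.4441. C = 1 - H(p) = 1 - 0.4441 = 0.5559

0.5559 bits


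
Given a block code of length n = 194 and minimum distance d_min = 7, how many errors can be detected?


Detection capability = d_min - 1 = 7 - 1 = 6

6 errors


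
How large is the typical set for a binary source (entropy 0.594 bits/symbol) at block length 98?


log2|A_typical| = nH = 98 * 0.594 = 58.212, so |A_typical| ~ 2^58.212 = 3.339e+17

3.339e+17


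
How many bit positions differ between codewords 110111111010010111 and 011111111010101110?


Count differing positions: ^ . ^ . . . . . . . . . ^ ^ ^ . . ^ = 6 differences

6


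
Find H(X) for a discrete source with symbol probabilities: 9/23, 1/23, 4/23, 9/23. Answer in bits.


H = -sum(p_i * log2(p_i)). Terms: -(9/23)*log2(9/23) = 0.529684; -(1/23)*log2(1/23) = 0.196677; -(4/23)*log2(4/23) = 0.438880; -(9/23)*log2(9/23) = 0.529684. H = 0.529684 + 0.196677 + 0.438880 + 0.529684 = 1.6949

1.6949 bits


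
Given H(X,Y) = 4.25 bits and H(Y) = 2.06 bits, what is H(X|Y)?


H(X|Y) = H(X,Y) - H(Y) = 4.25 - 2.06 = 2.19

2.19 bits


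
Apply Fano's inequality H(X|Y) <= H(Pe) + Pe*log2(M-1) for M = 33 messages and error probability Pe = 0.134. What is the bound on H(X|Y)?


H(Pe) = -Pe*log2(Pe) - (1-Pe)*log2(1-Pe) = -0.134*log2(0.134) - 0.866*log2(0.866) = 0.388559 + 0.179748 = 0.5683. Pe*log2(M-1) = 0.134*log2(32) = 0.670000. Bound = H(Pe) + Pe*log2(M-1) = 0.388559 + 0.179748 + 0.670000 = 1.2383

1.2383 bits


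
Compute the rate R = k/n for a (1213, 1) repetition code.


Rate = k/n = 1/1213

1/1213


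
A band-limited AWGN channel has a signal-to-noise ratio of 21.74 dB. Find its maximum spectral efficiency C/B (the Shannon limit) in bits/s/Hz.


SNR_linear = 10^(21.74/10) = 149.2794; C/B = log2(1 + SNR_linear) = log2(1 + 149.2794) = 7.2315

7.2315 bits/s/Hz


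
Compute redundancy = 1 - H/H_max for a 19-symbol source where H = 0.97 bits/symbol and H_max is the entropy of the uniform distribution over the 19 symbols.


H_max = log2(K) = log2(19) = 4.2479 bits/symbol. Redundancy = 1 - H/H_max = 1 - 0.97/4.2479 = 1 - 0.2283 = 0.7717

0.7717


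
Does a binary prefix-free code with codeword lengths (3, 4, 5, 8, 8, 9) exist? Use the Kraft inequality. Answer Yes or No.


Kraft sum = sum(2^(-l_i)) = 0.2285, need <= 1. Result: satisfied (a binary prefix-free code with these lengths exists)

Yes


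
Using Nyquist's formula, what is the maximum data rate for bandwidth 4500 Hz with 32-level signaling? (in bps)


Rate = 2 * B * log2(M) = 2 * 4500 * 5.0 = 45000.0

45000.0 bps


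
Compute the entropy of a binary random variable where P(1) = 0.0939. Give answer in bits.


H = -p*log2(p) - (1-p)*log2(1-p). -0.0939*log2(0.0939) = 0.320455; -0.9061*log2(0.9061) = 0.128900. H = 0.320455 + 0.128900 = 0.4494

0.4494 bits


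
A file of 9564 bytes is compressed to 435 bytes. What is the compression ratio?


Ratio = original / compressed = 9564 / 435 = 21.9862

21.9862


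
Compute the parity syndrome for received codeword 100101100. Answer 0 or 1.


Syndrome = XOR of all bits = 1 XOR 0 XOR 0 XOR 1 XOR 0 XOR 1 XOR 1 XOR 0 XOR 0 = 0

0


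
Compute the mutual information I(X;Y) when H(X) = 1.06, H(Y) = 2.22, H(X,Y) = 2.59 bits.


I(X;Y) = H(X) + H(Y) - H(X,Y) = 1.06 + 2.22 - 2.59 = 0.69

0.69 bits


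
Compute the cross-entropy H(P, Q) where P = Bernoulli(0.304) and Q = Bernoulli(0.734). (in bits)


H(P,Q) = -p*log2(q) - (1-p)*log2(1-q). -0.304*log2(0.734) = 0.135629; -0.696*log2(0.266) = 1.329709. H(P,Q) = 0.135629 + 1.329709 = 1.4653

1.4653 bits


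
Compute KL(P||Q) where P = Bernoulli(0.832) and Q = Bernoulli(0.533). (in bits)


KL = p*log2(p/q) + (1-p)*log2((1-p)/(1-q)) = 0.832*log2(0.832/0.533) + 0.168*log2(0.168/0.467) = 0.2867

0.2867 bits


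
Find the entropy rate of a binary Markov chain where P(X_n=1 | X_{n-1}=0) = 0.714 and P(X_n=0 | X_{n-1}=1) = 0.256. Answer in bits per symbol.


Stationary distribution: pi_0 = p10/(p01+p10) = 0.2639, pi_1 = 0.7361. Entropy rate H' = pi_0*H(p01) + pi_1*H(p10) = 0.2639*0.8635 + 0.7361*0.8207 = 0.832

0.832 bits/symbol


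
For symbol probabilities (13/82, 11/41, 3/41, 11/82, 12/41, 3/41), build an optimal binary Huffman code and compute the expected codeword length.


Huffman construction (repeatedly merge the two least-probable nodes; each merge adds 1 bit to every symbol beneath it): 3/41 + 3/41 = 6/41; 11/82 + 6/41 = 23/82; 13/82 + 11/41 = 35/82; 23/82 + 12/41 = 47/82; 35/82 + 47/82 = 1. Resulting codeword lengths (in the order the probabilities were given): (2, 2, 4, 3, 2, 4). L_avg = sum(p_i * l_i) = 13/82*2 + 11/41*2 + 3/41*4 + 11/82*3 + 12/41*2 + 3/41*4 = 199/82 = 2.4268

2.4268 bits


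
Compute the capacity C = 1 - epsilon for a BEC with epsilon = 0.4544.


C = 1 - epsilon = 1 - 0.4544 = 0.5456

0.5456 bits


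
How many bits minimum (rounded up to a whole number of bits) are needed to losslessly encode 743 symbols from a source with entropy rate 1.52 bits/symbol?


Minimum bits >= n * H = 743 * 1.52 = 1129.36, rounded up to a whole number of bits = 1130

1130 bits


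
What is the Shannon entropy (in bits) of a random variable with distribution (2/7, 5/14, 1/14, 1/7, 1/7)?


H = -sum(p_i * log2(p_i)). Terms: -(2/7)*log2(2/7) = 0.516387; -(5/14)*log2(5/14) = 0.530510; -(1/14)*log2(1/14) = 0.271954; -(1/7)*log2(1/7) = 0.401051; -(1/7)*log2(1/7) = 0.401051. H = 0.516387 + 0.530510 + 0.271954 + 0.401051 + 0.401051 = 2.121

2.121 bits


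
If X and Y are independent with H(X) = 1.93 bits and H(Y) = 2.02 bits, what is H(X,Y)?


For independent variables, H(X,Y) = H(X) + H(Y) = 1.93 + 2.02 = 3.95

3.95 bits


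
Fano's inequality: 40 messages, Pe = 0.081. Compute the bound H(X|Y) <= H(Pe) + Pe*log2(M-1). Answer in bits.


H(Pe) = -Pe*log2(Pe) - (1-Pe)*log2(1-Pe) = -0.081*log2(0.081) - 0.919*log2(0.919) = 0.293701 + 0.111992 = 0.4057. Pe*log2(M-1) = 0.081*log2(39) = 0.428118. Bound = H(Pe) + Pe*log2(M-1) = 0.293701 + 0.111992 + 0.428118 = 0.8338

0.8338 bits


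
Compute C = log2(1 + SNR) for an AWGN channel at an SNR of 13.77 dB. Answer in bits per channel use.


SNR_linear = 10^(13.77/10) = 23.8232; C = log2(1 + SNR_linear) = log2(1 + 23.8232) = 4.6336

4.6336 bits/channel use


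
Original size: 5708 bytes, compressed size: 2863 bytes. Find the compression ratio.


Ratio = original / compressed = 5708 / 2863 = 1.9937

1.9937


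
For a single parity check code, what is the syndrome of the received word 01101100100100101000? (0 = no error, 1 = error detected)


Syndrome = XOR of all bits = 0 XOR 1 XOR 1 XOR 0 XOR 1 XOR 1 XOR 0 XOR 0 XOR 1 XOR 0 XOR 0 XOR 1 XOR 0 XOR 0 XOR 1 XOR 0 XOR 1 XOR 0 XOR 0 XOR 0 = 0

0


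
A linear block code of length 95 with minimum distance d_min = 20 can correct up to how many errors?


Correction capability = floor((d-1)/2) = floor((20-1)/2) = 9

9 errors


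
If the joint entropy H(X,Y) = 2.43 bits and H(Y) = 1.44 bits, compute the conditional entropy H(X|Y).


H(X|Y) = H(X,Y) - H(Y) = 2.43 - 1.44 = 0.99

0.99 bits
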